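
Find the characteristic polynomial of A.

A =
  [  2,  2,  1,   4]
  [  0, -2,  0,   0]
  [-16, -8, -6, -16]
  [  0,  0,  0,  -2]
x^4 + 8*x^3 + 24*x^2 + 32*x + 16

Expanding det(x·I − A) (e.g. by cofactor expansion or by noting that A is similar to its Jordan form J, which has the same characteristic polynomial as A) gives
  χ_A(x) = x^4 + 8*x^3 + 24*x^2 + 32*x + 16
which factors as (x + 2)^4. The eigenvalues (with algebraic multiplicities) are λ = -2 with multiplicity 4.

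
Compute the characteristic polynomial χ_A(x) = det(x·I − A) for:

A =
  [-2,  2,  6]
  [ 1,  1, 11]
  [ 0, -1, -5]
x^3 + 6*x^2 + 12*x + 8

Expanding det(x·I − A) (e.g. by cofactor expansion or by noting that A is similar to its Jordan form J, which has the same characteristic polynomial as A) gives
  χ_A(x) = x^3 + 6*x^2 + 12*x + 8
which factors as (x + 2)^3. The eigenvalues (with algebraic multiplicities) are λ = -2 with multiplicity 3.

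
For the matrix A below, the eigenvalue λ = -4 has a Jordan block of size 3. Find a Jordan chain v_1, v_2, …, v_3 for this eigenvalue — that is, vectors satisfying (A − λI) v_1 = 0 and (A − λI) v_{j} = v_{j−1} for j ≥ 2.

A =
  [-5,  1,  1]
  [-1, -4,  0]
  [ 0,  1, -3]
A Jordan chain for λ = -4 of length 3:
v_1 = (0, 1, -1)ᵀ
v_2 = (-1, -1, 0)ᵀ
v_3 = (1, 0, 0)ᵀ

Let N = A − (-4)·I. We want v_3 with N^3 v_3 = 0 but N^2 v_3 ≠ 0; then v_{j-1} := N · v_j for j = 3, …, 2.

Pick v_3 = (1, 0, 0)ᵀ.
Then v_2 = N · v_3 = (-1, -1, 0)ᵀ.
Then v_1 = N · v_2 = (0, 1, -1)ᵀ.

Sanity check: (A − (-4)·I) v_1 = (0, 0, 0)ᵀ = 0. ✓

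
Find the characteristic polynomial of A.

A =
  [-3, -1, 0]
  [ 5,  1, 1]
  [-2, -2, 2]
x^3

Expanding det(x·I − A) (e.g. by cofactor expansion or by noting that A is similar to its Jordan form J, which has the same characteristic polynomial as A) gives
  χ_A(x) = x^3
which factors as x^3. The eigenvalues (with algebraic multiplicities) are λ = 0 with multiplicity 3.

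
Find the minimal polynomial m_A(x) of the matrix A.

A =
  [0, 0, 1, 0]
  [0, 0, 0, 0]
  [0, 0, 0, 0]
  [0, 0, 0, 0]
x^2

The characteristic polynomial is χ_A(x) = x^4, so the eigenvalues are known. The minimal polynomial is
  m_A(x) = Π_λ (x − λ)^{k_λ}
where k_λ is the size of the *largest* Jordan block for λ (equivalently, the smallest k with (A − λI)^k v = 0 for every generalised eigenvector v of λ).

  λ = 0: largest Jordan block has size 2, contributing (x − 0)^2

So m_A(x) = x^2 = x^2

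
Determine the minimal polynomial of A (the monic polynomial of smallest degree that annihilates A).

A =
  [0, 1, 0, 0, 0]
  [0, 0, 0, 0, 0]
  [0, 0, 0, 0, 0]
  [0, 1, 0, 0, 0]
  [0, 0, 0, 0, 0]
x^2

The characteristic polynomial is χ_A(x) = x^5, so the eigenvalues are known. The minimal polynomial is
  m_A(x) = Π_λ (x − λ)^{k_λ}
where k_λ is the size of the *largest* Jordan block for λ (equivalently, the smallest k with (A − λI)^k v = 0 for every generalised eigenvector v of λ).

  λ = 0: largest Jordan block has size 2, contributing (x − 0)^2

So m_A(x) = x^2 = x^2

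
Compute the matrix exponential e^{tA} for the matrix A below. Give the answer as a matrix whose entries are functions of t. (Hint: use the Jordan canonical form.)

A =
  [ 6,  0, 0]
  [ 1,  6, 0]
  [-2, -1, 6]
e^{tA} =
  [exp(6*t), 0, 0]
  [t*exp(6*t), exp(6*t), 0]
  [-t^2*exp(6*t)/2 - 2*t*exp(6*t), -t*exp(6*t), exp(6*t)]

Strategy: write A = P · J · P⁻¹ where J is a Jordan canonical form, so e^{tA} = P · e^{tJ} · P⁻¹, and e^{tJ} can be computed block-by-block.

A has Jordan form
J =
  [6, 1, 0]
  [0, 6, 1]
  [0, 0, 6]
(up to reordering of blocks).

Per-block formulas:
  For a 3×3 Jordan block J_3(6): exp(t · J_3(6)) = e^(6t)·(I + t·N + (t^2/2)·N^2), where N is the 3×3 nilpotent shift.

After assembling e^{tJ} and conjugating by P, we get:

e^{tA} =
  [exp(6*t), 0, 0]
  [t*exp(6*t), exp(6*t), 0]
  [-t^2*exp(6*t)/2 - 2*t*exp(6*t), -t*exp(6*t), exp(6*t)]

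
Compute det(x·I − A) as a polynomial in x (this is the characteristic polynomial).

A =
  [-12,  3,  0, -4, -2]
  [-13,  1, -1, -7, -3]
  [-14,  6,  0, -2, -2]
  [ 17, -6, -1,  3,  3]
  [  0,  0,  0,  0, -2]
x^5 + 10*x^4 + 40*x^3 + 80*x^2 + 80*x + 32

Expanding det(x·I − A) (e.g. by cofactor expansion or by noting that A is similar to its Jordan form J, which has the same characteristic polynomial as A) gives
  χ_A(x) = x^5 + 10*x^4 + 40*x^3 + 80*x^2 + 80*x + 32
which factors as (x + 2)^5. The eigenvalues (with algebraic multiplicities) are λ = -2 with multiplicity 5.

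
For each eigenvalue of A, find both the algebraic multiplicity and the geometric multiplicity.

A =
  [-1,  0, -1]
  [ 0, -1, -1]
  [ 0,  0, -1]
λ = -1: alg = 3, geom = 2

Step 1 — factor the characteristic polynomial to read off the algebraic multiplicities:
  χ_A(x) = (x + 1)^3

Step 2 — compute geometric multiplicities via the rank-nullity identity g(λ) = n − rank(A − λI):
  rank(A − (-1)·I) = 1, so dim ker(A − (-1)·I) = n − 1 = 2

Summary:
  λ = -1: algebraic multiplicity = 3, geometric multiplicity = 2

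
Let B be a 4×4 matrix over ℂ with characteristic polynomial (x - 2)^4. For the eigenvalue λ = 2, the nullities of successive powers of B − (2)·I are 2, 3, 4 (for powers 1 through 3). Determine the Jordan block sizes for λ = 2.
Block sizes for λ = 2: [3, 1]

From the dimensions of kernels of powers, the number of Jordan blocks of size at least j is d_j − d_{j−1} where d_j = dim ker(N^j) (with d_0 = 0). Computing the differences gives [2, 1, 1].
The number of blocks of size exactly k is (#blocks of size ≥ k) − (#blocks of size ≥ k + 1), so the partition is: 1 block(s) of size 1, 1 block(s) of size 3.
In nonincreasing order the block sizes are [3, 1].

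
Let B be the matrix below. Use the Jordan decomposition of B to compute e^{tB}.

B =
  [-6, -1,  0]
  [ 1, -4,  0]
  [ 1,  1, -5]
e^{tB} =
  [-t*exp(-5*t) + exp(-5*t), -t*exp(-5*t), 0]
  [t*exp(-5*t), t*exp(-5*t) + exp(-5*t), 0]
  [t*exp(-5*t), t*exp(-5*t), exp(-5*t)]

Strategy: write B = P · J · P⁻¹ where J is a Jordan canonical form, so e^{tB} = P · e^{tJ} · P⁻¹, and e^{tJ} can be computed block-by-block.

B has Jordan form
J =
  [-5,  1,  0]
  [ 0, -5,  0]
  [ 0,  0, -5]
(up to reordering of blocks).

Per-block formulas:
  For a 2×2 Jordan block J_2(-5): exp(t · J_2(-5)) = e^(-5t)·(I + t·N), where N is the 2×2 nilpotent shift.
  For a 1×1 block at λ = -5: exp(t · [-5]) = [e^(-5t)].

After assembling e^{tJ} and conjugating by P, we get:

e^{tB} =
  [-t*exp(-5*t) + exp(-5*t), -t*exp(-5*t), 0]
  [t*exp(-5*t), t*exp(-5*t) + exp(-5*t), 0]
  [t*exp(-5*t), t*exp(-5*t), exp(-5*t)]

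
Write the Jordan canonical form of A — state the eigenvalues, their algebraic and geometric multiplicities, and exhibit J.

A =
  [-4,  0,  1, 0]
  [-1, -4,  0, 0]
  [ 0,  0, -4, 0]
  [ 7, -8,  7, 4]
J_3(-4) ⊕ J_1(4)

The characteristic polynomial is
  det(x·I − A) = x^4 + 8*x^3 - 128*x - 256 = (x - 4)*(x + 4)^3

Eigenvalues and multiplicities (the geometric multiplicity of λ is n − rank(A − λI), which equals the number of Jordan blocks for λ):
  λ = -4: algebraic multiplicity = 3, geometric multiplicity = 1
  λ = 4: algebraic multiplicity = 1, geometric multiplicity = 1

Determining the block sizes for each eigenvalue:
  λ = -4: one block (gm = 1), so the single block has size am = 3 → block sizes [3]
  λ = 4: one block (gm = 1), so the single block has size am = 1 → block sizes [1]

Assembling the blocks gives a Jordan form
J =
  [-4,  1,  0, 0]
  [ 0, -4,  1, 0]
  [ 0,  0, -4, 0]
  [ 0,  0,  0, 4]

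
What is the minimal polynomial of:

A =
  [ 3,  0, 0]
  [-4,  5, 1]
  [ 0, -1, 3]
x^3 - 11*x^2 + 40*x - 48

The characteristic polynomial is χ_A(x) = (x - 4)^2*(x - 3), so the eigenvalues are known. The minimal polynomial is
  m_A(x) = Π_λ (x − λ)^{k_λ}
where k_λ is the size of the *largest* Jordan block for λ (equivalently, the smallest k with (A − λI)^k v = 0 for every generalised eigenvector v of λ).

  λ = 3: largest Jordan block has size 1, contributing (x − 3)
  λ = 4: largest Jordan block has size 2, contributing (x − 4)^2

So m_A(x) = (x - 4)^2*(x - 3) = x^3 - 11*x^2 + 40*x - 48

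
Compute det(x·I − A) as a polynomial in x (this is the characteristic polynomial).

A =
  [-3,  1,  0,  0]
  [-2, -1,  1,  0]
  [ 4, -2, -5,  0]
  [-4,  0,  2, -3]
x^4 + 12*x^3 + 54*x^2 + 108*x + 81

Expanding det(x·I − A) (e.g. by cofactor expansion or by noting that A is similar to its Jordan form J, which has the same characteristic polynomial as A) gives
  χ_A(x) = x^4 + 12*x^3 + 54*x^2 + 108*x + 81
which factors as (x + 3)^4. The eigenvalues (with algebraic multiplicities) are λ = -3 with multiplicity 4.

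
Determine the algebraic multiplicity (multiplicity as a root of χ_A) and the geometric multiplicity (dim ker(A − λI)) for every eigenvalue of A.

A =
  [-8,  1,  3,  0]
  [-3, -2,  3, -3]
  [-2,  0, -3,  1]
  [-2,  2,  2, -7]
λ = -5: alg = 4, geom = 2

Step 1 — factor the characteristic polynomial to read off the algebraic multiplicities:
  χ_A(x) = (x + 5)^4

Step 2 — compute geometric multiplicities via the rank-nullity identity g(λ) = n − rank(A − λI):
  rank(A − (-5)·I) = 2, so dim ker(A − (-5)·I) = n − 2 = 2

Summary:
  λ = -5: algebraic multiplicity = 4, geometric multiplicity = 2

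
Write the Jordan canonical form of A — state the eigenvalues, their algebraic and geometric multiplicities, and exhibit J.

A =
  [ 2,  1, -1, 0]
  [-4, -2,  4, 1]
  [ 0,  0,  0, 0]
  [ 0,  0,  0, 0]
J_3(0) ⊕ J_1(0)

The characteristic polynomial is
  det(x·I − A) = x^4

Eigenvalues and multiplicities (the geometric multiplicity of λ is n − rank(A − λI), which equals the number of Jordan blocks for λ):
  λ = 0: algebraic multiplicity = 4, geometric multiplicity = 2

Determining the block sizes for each eigenvalue:
  λ = 0: with am = 4 and gm = 2, the partition is not yet determined (e.g. several partitions of 4 into 2 parts exist). Let N = A − (0)·I. Computing rank(N^1) = 2, rank(N^2) = 1, rank(N^3) = 0; the number of blocks of size ≥ j is rank(N^{j−1}) − rank(N^j), giving [2, 1, 1]. So we have 1 block(s) of size 3, 1 block(s) of size 1 → block sizes [3, 1]

Assembling the blocks gives a Jordan form
J =
  [0, 1, 0, 0]
  [0, 0, 1, 0]
  [0, 0, 0, 0]
  [0, 0, 0, 0]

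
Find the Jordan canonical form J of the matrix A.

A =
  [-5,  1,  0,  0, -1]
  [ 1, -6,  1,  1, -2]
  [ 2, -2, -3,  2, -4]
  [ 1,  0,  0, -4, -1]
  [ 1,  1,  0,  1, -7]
J_3(-5) ⊕ J_2(-5)

The characteristic polynomial is
  det(x·I − A) = x^5 + 25*x^4 + 250*x^3 + 1250*x^2 + 3125*x + 3125 = (x + 5)^5

Eigenvalues and multiplicities (the geometric multiplicity of λ is n − rank(A − λI), which equals the number of Jordan blocks for λ):
  λ = -5: algebraic multiplicity = 5, geometric multiplicity = 2

Determining the block sizes for each eigenvalue:
  λ = -5: with am = 5 and gm = 2, the partition is not yet determined (e.g. several partitions of 5 into 2 parts exist). Let N = A − (-5)·I. Computing rank(N^1) = 3, rank(N^2) = 1, rank(N^3) = 0; the number of blocks of size ≥ j is rank(N^{j−1}) − rank(N^j), giving [2, 2, 1]. So we have 1 block(s) of size 3, 1 block(s) of size 2 → block sizes [3, 2]

Assembling the blocks gives a Jordan form
J =
  [-5,  1,  0,  0,  0]
  [ 0, -5,  1,  0,  0]
  [ 0,  0, -5,  0,  0]
  [ 0,  0,  0, -5,  1]
  [ 0,  0,  0,  0, -5]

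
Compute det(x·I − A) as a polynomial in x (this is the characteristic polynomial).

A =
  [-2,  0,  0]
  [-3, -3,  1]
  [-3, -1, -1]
x^3 + 6*x^2 + 12*x + 8

Expanding det(x·I − A) (e.g. by cofactor expansion or by noting that A is similar to its Jordan form J, which has the same characteristic polynomial as A) gives
  χ_A(x) = x^3 + 6*x^2 + 12*x + 8
which factors as (x + 2)^3. The eigenvalues (with algebraic multiplicities) are λ = -2 with multiplicity 3.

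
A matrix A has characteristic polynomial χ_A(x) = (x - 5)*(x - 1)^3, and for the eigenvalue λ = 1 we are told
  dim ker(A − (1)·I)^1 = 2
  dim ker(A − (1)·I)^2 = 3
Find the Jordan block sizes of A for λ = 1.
Block sizes for λ = 1: [2, 1]

From the dimensions of kernels of powers, the number of Jordan blocks of size at least j is d_j − d_{j−1} where d_j = dim ker(N^j) (with d_0 = 0). Computing the differences gives [2, 1].
The number of blocks of size exactly k is (#blocks of size ≥ k) − (#blocks of size ≥ k + 1), so the partition is: 1 block(s) of size 1, 1 block(s) of size 2.
In nonincreasing order the block sizes are [2, 1].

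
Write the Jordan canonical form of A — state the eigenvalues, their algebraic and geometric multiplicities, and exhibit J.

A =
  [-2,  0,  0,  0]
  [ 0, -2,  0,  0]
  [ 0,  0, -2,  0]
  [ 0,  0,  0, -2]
J_1(-2) ⊕ J_1(-2) ⊕ J_1(-2) ⊕ J_1(-2)

The characteristic polynomial is
  det(x·I − A) = x^4 + 8*x^3 + 24*x^2 + 32*x + 16 = (x + 2)^4

Eigenvalues and multiplicities (the geometric multiplicity of λ is n − rank(A − λI), which equals the number of Jordan blocks for λ):
  λ = -2: algebraic multiplicity = 4, geometric multiplicity = 4

Determining the block sizes for each eigenvalue:
  λ = -2: gm = am = 4, so every block has size 1 → block sizes [1, 1, 1, 1]

Assembling the blocks gives a Jordan form
J =
  [-2,  0,  0,  0]
  [ 0, -2,  0,  0]
  [ 0,  0, -2,  0]
  [ 0,  0,  0, -2]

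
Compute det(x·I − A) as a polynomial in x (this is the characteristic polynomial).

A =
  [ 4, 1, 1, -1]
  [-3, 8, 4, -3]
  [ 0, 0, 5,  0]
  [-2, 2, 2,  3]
x^4 - 20*x^3 + 150*x^2 - 500*x + 625

Expanding det(x·I − A) (e.g. by cofactor expansion or by noting that A is similar to its Jordan form J, which has the same characteristic polynomial as A) gives
  χ_A(x) = x^4 - 20*x^3 + 150*x^2 - 500*x + 625
which factors as (x - 5)^4. The eigenvalues (with algebraic multiplicities) are λ = 5 with multiplicity 4.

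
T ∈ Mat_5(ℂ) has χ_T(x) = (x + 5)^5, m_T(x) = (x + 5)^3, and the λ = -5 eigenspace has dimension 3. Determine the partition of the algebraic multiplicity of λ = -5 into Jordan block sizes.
Block sizes for λ = -5: [3, 1, 1]

Step 1 — from the characteristic polynomial, algebraic multiplicity of λ = -5 is 5. From dim ker(T − (-5)·I) = 3, there are exactly 3 Jordan blocks for λ = -5.
Step 2 — from the minimal polynomial, the factor (x + 5)^3 tells us the largest block for λ = -5 has size 3.
Step 3 — with total size 5, 3 blocks, and largest block 3, the block sizes (in nonincreasing order) are [3, 1, 1].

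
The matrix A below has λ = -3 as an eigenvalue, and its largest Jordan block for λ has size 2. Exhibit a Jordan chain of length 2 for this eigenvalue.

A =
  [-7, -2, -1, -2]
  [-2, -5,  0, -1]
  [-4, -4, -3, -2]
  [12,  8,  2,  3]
A Jordan chain for λ = -3 of length 2:
v_1 = (-4, -2, -4, 12)ᵀ
v_2 = (1, 0, 0, 0)ᵀ

Let N = A − (-3)·I. We want v_2 with N^2 v_2 = 0 but N^1 v_2 ≠ 0; then v_{j-1} := N · v_j for j = 2, …, 2.

Pick v_2 = (1, 0, 0, 0)ᵀ.
Then v_1 = N · v_2 = (-4, -2, -4, 12)ᵀ.

Sanity check: (A − (-3)·I) v_1 = (0, 0, 0, 0)ᵀ = 0. ✓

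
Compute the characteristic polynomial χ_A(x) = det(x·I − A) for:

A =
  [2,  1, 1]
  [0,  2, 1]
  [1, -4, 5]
x^3 - 9*x^2 + 27*x - 27

Expanding det(x·I − A) (e.g. by cofactor expansion or by noting that A is similar to its Jordan form J, which has the same characteristic polynomial as A) gives
  χ_A(x) = x^3 - 9*x^2 + 27*x - 27
which factors as (x - 3)^3. The eigenvalues (with algebraic multiplicities) are λ = 3 with multiplicity 3.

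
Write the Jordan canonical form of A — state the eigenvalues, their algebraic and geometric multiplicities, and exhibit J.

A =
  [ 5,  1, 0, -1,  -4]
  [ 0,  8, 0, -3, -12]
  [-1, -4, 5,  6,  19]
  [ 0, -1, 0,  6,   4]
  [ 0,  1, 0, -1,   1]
J_2(5) ⊕ J_2(5) ⊕ J_1(5)

The characteristic polynomial is
  det(x·I − A) = x^5 - 25*x^4 + 250*x^3 - 1250*x^2 + 3125*x - 3125 = (x - 5)^5

Eigenvalues and multiplicities (the geometric multiplicity of λ is n − rank(A − λI), which equals the number of Jordan blocks for λ):
  λ = 5: algebraic multiplicity = 5, geometric multiplicity = 3

Determining the block sizes for each eigenvalue:
  λ = 5: with am = 5 and gm = 3, the partition is not yet determined (e.g. several partitions of 5 into 3 parts exist). Let N = A − (5)·I. Computing rank(N^1) = 2, rank(N^2) = 0; the number of blocks of size ≥ j is rank(N^{j−1}) − rank(N^j), giving [3, 2]. So we have 2 block(s) of size 2, 1 block(s) of size 1 → block sizes [2, 2, 1]

Assembling the blocks gives a Jordan form
J =
  [5, 1, 0, 0, 0]
  [0, 5, 0, 0, 0]
  [0, 0, 5, 1, 0]
  [0, 0, 0, 5, 0]
  [0, 0, 0, 0, 5]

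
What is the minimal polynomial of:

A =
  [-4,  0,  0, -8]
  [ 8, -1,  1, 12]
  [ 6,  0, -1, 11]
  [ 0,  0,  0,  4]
x^4 + 2*x^3 - 15*x^2 - 32*x - 16

The characteristic polynomial is χ_A(x) = (x - 4)*(x + 1)^2*(x + 4), so the eigenvalues are known. The minimal polynomial is
  m_A(x) = Π_λ (x − λ)^{k_λ}
where k_λ is the size of the *largest* Jordan block for λ (equivalently, the smallest k with (A − λI)^k v = 0 for every generalised eigenvector v of λ).

  λ = -4: largest Jordan block has size 1, contributing (x + 4)
  λ = -1: largest Jordan block has size 2, contributing (x + 1)^2
  λ = 4: largest Jordan block has size 1, contributing (x − 4)

So m_A(x) = (x - 4)*(x + 1)^2*(x + 4) = x^4 + 2*x^3 - 15*x^2 - 32*x - 16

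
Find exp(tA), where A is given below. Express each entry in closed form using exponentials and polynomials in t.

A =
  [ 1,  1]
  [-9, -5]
e^{tA} =
  [3*t*exp(-2*t) + exp(-2*t), t*exp(-2*t)]
  [-9*t*exp(-2*t), -3*t*exp(-2*t) + exp(-2*t)]

Strategy: write A = P · J · P⁻¹ where J is a Jordan canonical form, so e^{tA} = P · e^{tJ} · P⁻¹, and e^{tJ} can be computed block-by-block.

A has Jordan form
J =
  [-2,  1]
  [ 0, -2]
(up to reordering of blocks).

Per-block formulas:
  For a 2×2 Jordan block J_2(-2): exp(t · J_2(-2)) = e^(-2t)·(I + t·N), where N is the 2×2 nilpotent shift.

After assembling e^{tJ} and conjugating by P, we get:

e^{tA} =
  [3*t*exp(-2*t) + exp(-2*t), t*exp(-2*t)]
  [-9*t*exp(-2*t), -3*t*exp(-2*t) + exp(-2*t)]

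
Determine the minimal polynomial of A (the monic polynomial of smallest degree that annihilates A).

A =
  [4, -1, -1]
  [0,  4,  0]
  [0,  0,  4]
x^2 - 8*x + 16

The characteristic polynomial is χ_A(x) = (x - 4)^3, so the eigenvalues are known. The minimal polynomial is
  m_A(x) = Π_λ (x − λ)^{k_λ}
where k_λ is the size of the *largest* Jordan block for λ (equivalently, the smallest k with (A − λI)^k v = 0 for every generalised eigenvector v of λ).

  λ = 4: largest Jordan block has size 2, contributing (x − 4)^2

So m_A(x) = (x - 4)^2 = x^2 - 8*x + 16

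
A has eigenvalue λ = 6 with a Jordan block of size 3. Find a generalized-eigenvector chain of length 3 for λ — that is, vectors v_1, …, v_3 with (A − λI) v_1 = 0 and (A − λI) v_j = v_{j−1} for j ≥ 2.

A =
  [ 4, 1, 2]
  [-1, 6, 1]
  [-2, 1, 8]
A Jordan chain for λ = 6 of length 3:
v_1 = (-1, 0, -1)ᵀ
v_2 = (-2, -1, -2)ᵀ
v_3 = (1, 0, 0)ᵀ

Let N = A − (6)·I. We want v_3 with N^3 v_3 = 0 but N^2 v_3 ≠ 0; then v_{j-1} := N · v_j for j = 3, …, 2.

Pick v_3 = (1, 0, 0)ᵀ.
Then v_2 = N · v_3 = (-2, -1, -2)ᵀ.
Then v_1 = N · v_2 = (-1, 0, -1)ᵀ.

Sanity check: (A − (6)·I) v_1 = (0, 0, 0)ᵀ = 0. ✓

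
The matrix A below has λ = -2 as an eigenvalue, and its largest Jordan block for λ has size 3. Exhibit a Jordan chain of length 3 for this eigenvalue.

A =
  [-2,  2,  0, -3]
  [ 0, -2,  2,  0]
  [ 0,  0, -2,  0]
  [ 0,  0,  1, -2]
A Jordan chain for λ = -2 of length 3:
v_1 = (1, 0, 0, 0)ᵀ
v_2 = (0, 2, 0, 1)ᵀ
v_3 = (0, 0, 1, 0)ᵀ

Let N = A − (-2)·I. We want v_3 with N^3 v_3 = 0 but N^2 v_3 ≠ 0; then v_{j-1} := N · v_j for j = 3, …, 2.

Pick v_3 = (0, 0, 1, 0)ᵀ.
Then v_2 = N · v_3 = (0, 2, 0, 1)ᵀ.
Then v_1 = N · v_2 = (1, 0, 0, 0)ᵀ.

Sanity check: (A − (-2)·I) v_1 = (0, 0, 0, 0)ᵀ = 0. ✓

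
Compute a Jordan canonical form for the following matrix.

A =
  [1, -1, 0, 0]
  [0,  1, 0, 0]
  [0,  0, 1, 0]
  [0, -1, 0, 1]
J_2(1) ⊕ J_1(1) ⊕ J_1(1)

The characteristic polynomial is
  det(x·I − A) = x^4 - 4*x^3 + 6*x^2 - 4*x + 1 = (x - 1)^4

Eigenvalues and multiplicities (the geometric multiplicity of λ is n − rank(A − λI), which equals the number of Jordan blocks for λ):
  λ = 1: algebraic multiplicity = 4, geometric multiplicity = 3

Determining the block sizes for each eigenvalue:
  λ = 1: 3 blocks summing to 4 forces exactly one block of size 2 and the rest size 1 → block sizes [2, 1, 1]

Assembling the blocks gives a Jordan form
J =
  [1, 1, 0, 0]
  [0, 1, 0, 0]
  [0, 0, 1, 0]
  [0, 0, 0, 1]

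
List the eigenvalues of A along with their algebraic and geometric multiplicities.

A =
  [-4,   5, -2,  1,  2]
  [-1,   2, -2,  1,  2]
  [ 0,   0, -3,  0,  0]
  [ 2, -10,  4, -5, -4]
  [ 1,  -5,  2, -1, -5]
λ = -3: alg = 5, geom = 4

Step 1 — factor the characteristic polynomial to read off the algebraic multiplicities:
  χ_A(x) = (x + 3)^5

Step 2 — compute geometric multiplicities via the rank-nullity identity g(λ) = n − rank(A − λI):
  rank(A − (-3)·I) = 1, so dim ker(A − (-3)·I) = n − 1 = 4

Summary:
  λ = -3: algebraic multiplicity = 5, geometric multiplicity = 4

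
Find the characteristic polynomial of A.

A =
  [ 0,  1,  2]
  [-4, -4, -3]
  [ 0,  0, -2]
x^3 + 6*x^2 + 12*x + 8

Expanding det(x·I − A) (e.g. by cofactor expansion or by noting that A is similar to its Jordan form J, which has the same characteristic polynomial as A) gives
  χ_A(x) = x^3 + 6*x^2 + 12*x + 8
which factors as (x + 2)^3. The eigenvalues (with algebraic multiplicities) are λ = -2 with multiplicity 3.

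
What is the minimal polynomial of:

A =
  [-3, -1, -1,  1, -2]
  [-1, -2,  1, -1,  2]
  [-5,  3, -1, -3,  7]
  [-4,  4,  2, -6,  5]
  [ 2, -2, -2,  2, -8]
x^3 + 12*x^2 + 48*x + 64

The characteristic polynomial is χ_A(x) = (x + 4)^5, so the eigenvalues are known. The minimal polynomial is
  m_A(x) = Π_λ (x − λ)^{k_λ}
where k_λ is the size of the *largest* Jordan block for λ (equivalently, the smallest k with (A − λI)^k v = 0 for every generalised eigenvector v of λ).

  λ = -4: largest Jordan block has size 3, contributing (x + 4)^3

So m_A(x) = (x + 4)^3 = x^3 + 12*x^2 + 48*x + 64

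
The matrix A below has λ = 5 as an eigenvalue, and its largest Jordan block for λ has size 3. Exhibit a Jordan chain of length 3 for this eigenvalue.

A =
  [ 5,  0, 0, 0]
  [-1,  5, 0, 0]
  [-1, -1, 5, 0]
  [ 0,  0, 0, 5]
A Jordan chain for λ = 5 of length 3:
v_1 = (0, 0, 1, 0)ᵀ
v_2 = (0, -1, -1, 0)ᵀ
v_3 = (1, 0, 0, 0)ᵀ

Let N = A − (5)·I. We want v_3 with N^3 v_3 = 0 but N^2 v_3 ≠ 0; then v_{j-1} := N · v_j for j = 3, …, 2.

Pick v_3 = (1, 0, 0, 0)ᵀ.
Then v_2 = N · v_3 = (0, -1, -1, 0)ᵀ.
Then v_1 = N · v_2 = (0, 0, 1, 0)ᵀ.

Sanity check: (A − (5)·I) v_1 = (0, 0, 0, 0)ᵀ = 0. ✓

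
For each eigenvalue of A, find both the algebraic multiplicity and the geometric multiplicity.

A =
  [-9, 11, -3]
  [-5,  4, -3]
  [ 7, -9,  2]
λ = -1: alg = 3, geom = 1

Step 1 — factor the characteristic polynomial to read off the algebraic multiplicities:
  χ_A(x) = (x + 1)^3

Step 2 — compute geometric multiplicities via the rank-nullity identity g(λ) = n − rank(A − λI):
  rank(A − (-1)·I) = 2, so dim ker(A − (-1)·I) = n − 2 = 1

Summary:
  λ = -1: algebraic multiplicity = 3, geometric multiplicity = 1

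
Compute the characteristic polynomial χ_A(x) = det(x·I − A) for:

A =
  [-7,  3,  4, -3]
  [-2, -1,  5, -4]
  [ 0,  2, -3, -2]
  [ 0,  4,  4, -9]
x^4 + 20*x^3 + 150*x^2 + 500*x + 625

Expanding det(x·I − A) (e.g. by cofactor expansion or by noting that A is similar to its Jordan form J, which has the same characteristic polynomial as A) gives
  χ_A(x) = x^4 + 20*x^3 + 150*x^2 + 500*x + 625
which factors as (x + 5)^4. The eigenvalues (with algebraic multiplicities) are λ = -5 with multiplicity 4.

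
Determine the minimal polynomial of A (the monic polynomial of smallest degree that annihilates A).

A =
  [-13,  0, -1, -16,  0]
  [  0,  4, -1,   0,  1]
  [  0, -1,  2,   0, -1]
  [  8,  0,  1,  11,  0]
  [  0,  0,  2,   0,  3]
x^4 - 4*x^3 - 18*x^2 + 108*x - 135

The characteristic polynomial is χ_A(x) = (x - 3)^4*(x + 5), so the eigenvalues are known. The minimal polynomial is
  m_A(x) = Π_λ (x − λ)^{k_λ}
where k_λ is the size of the *largest* Jordan block for λ (equivalently, the smallest k with (A − λI)^k v = 0 for every generalised eigenvector v of λ).

  λ = -5: largest Jordan block has size 1, contributing (x + 5)
  λ = 3: largest Jordan block has size 3, contributing (x − 3)^3

So m_A(x) = (x - 3)^3*(x + 5) = x^4 - 4*x^3 - 18*x^2 + 108*x - 135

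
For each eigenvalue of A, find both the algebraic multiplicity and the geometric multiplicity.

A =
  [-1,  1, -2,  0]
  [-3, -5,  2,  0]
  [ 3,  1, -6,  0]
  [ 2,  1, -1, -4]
λ = -4: alg = 4, geom = 2

Step 1 — factor the characteristic polynomial to read off the algebraic multiplicities:
  χ_A(x) = (x + 4)^4

Step 2 — compute geometric multiplicities via the rank-nullity identity g(λ) = n − rank(A − λI):
  rank(A − (-4)·I) = 2, so dim ker(A − (-4)·I) = n − 2 = 2

Summary:
  λ = -4: algebraic multiplicity = 4, geometric multiplicity = 2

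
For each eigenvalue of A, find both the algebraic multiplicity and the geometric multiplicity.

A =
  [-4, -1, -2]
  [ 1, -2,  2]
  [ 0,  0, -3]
λ = -3: alg = 3, geom = 2

Step 1 — factor the characteristic polynomial to read off the algebraic multiplicities:
  χ_A(x) = (x + 3)^3

Step 2 — compute geometric multiplicities via the rank-nullity identity g(λ) = n − rank(A − λI):
  rank(A − (-3)·I) = 1, so dim ker(A − (-3)·I) = n − 1 = 2

Summary:
  λ = -3: algebraic multiplicity = 3, geometric multiplicity = 2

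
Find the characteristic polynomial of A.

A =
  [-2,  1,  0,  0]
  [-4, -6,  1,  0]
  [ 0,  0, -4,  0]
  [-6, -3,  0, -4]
x^4 + 16*x^3 + 96*x^2 + 256*x + 256

Expanding det(x·I − A) (e.g. by cofactor expansion or by noting that A is similar to its Jordan form J, which has the same characteristic polynomial as A) gives
  χ_A(x) = x^4 + 16*x^3 + 96*x^2 + 256*x + 256
which factors as (x + 4)^4. The eigenvalues (with algebraic multiplicities) are λ = -4 with multiplicity 4.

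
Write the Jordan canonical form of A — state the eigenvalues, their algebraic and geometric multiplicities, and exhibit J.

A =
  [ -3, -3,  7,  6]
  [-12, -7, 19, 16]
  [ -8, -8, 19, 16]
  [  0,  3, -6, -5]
J_3(1) ⊕ J_1(1)

The characteristic polynomial is
  det(x·I − A) = x^4 - 4*x^3 + 6*x^2 - 4*x + 1 = (x - 1)^4

Eigenvalues and multiplicities (the geometric multiplicity of λ is n − rank(A − λI), which equals the number of Jordan blocks for λ):
  λ = 1: algebraic multiplicity = 4, geometric multiplicity = 2

Determining the block sizes for each eigenvalue:
  λ = 1: with am = 4 and gm = 2, the partition is not yet determined (e.g. several partitions of 4 into 2 parts exist). Let N = A − (1)·I. Computing rank(N^1) = 2, rank(N^2) = 1, rank(N^3) = 0; the number of blocks of size ≥ j is rank(N^{j−1}) − rank(N^j), giving [2, 1, 1]. So we have 1 block(s) of size 3, 1 block(s) of size 1 → block sizes [3, 1]

Assembling the blocks gives a Jordan form
J =
  [1, 1, 0, 0]
  [0, 1, 1, 0]
  [0, 0, 1, 0]
  [0, 0, 0, 1]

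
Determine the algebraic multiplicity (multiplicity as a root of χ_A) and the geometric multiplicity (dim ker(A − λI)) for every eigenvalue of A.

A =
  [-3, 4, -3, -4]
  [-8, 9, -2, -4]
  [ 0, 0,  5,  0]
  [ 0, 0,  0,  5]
λ = 1: alg = 1, geom = 1; λ = 5: alg = 3, geom = 2

Step 1 — factor the characteristic polynomial to read off the algebraic multiplicities:
  χ_A(x) = (x - 5)^3*(x - 1)

Step 2 — compute geometric multiplicities via the rank-nullity identity g(λ) = n − rank(A − λI):
  rank(A − (1)·I) = 3, so dim ker(A − (1)·I) = n − 3 = 1
  rank(A − (5)·I) = 2, so dim ker(A − (5)·I) = n − 2 = 2

Summary:
  λ = 1: algebraic multiplicity = 1, geometric multiplicity = 1
  λ = 5: algebraic multiplicity = 3, geometric multiplicity = 2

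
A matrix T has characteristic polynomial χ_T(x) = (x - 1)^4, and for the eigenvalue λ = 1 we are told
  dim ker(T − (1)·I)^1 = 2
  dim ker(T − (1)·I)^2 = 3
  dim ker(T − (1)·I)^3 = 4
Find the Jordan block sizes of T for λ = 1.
Block sizes for λ = 1: [3, 1]

From the dimensions of kernels of powers, the number of Jordan blocks of size at least j is d_j − d_{j−1} where d_j = dim ker(N^j) (with d_0 = 0). Computing the differences gives [2, 1, 1].
The number of blocks of size exactly k is (#blocks of size ≥ k) − (#blocks of size ≥ k + 1), so the partition is: 1 block(s) of size 1, 1 block(s) of size 3.
In nonincreasing order the block sizes are [3, 1].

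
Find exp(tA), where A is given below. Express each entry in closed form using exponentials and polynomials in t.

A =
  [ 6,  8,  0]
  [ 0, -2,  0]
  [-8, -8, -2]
e^{tA} =
  [exp(6*t), exp(6*t) - exp(-2*t), 0]
  [0, exp(-2*t), 0]
  [-exp(6*t) + exp(-2*t), -exp(6*t) + exp(-2*t), exp(-2*t)]

Strategy: write A = P · J · P⁻¹ where J is a Jordan canonical form, so e^{tA} = P · e^{tJ} · P⁻¹, and e^{tJ} can be computed block-by-block.

A has Jordan form
J =
  [-2,  0, 0]
  [ 0, -2, 0]
  [ 0,  0, 6]
(up to reordering of blocks).

Per-block formulas:
  For a 1×1 block at λ = 6: exp(t · [6]) = [e^(6t)].
  For a 1×1 block at λ = -2: exp(t · [-2]) = [e^(-2t)].

After assembling e^{tJ} and conjugating by P, we get:

e^{tA} =
  [exp(6*t), exp(6*t) - exp(-2*t), 0]
  [0, exp(-2*t), 0]
  [-exp(6*t) + exp(-2*t), -exp(6*t) + exp(-2*t), exp(-2*t)]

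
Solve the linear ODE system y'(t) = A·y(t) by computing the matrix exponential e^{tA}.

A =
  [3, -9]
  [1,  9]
e^{tA} =
  [-3*t*exp(6*t) + exp(6*t), -9*t*exp(6*t)]
  [t*exp(6*t), 3*t*exp(6*t) + exp(6*t)]

Strategy: write A = P · J · P⁻¹ where J is a Jordan canonical form, so e^{tA} = P · e^{tJ} · P⁻¹, and e^{tJ} can be computed block-by-block.

A has Jordan form
J =
  [6, 1]
  [0, 6]
(up to reordering of blocks).

Per-block formulas:
  For a 2×2 Jordan block J_2(6): exp(t · J_2(6)) = e^(6t)·(I + t·N), where N is the 2×2 nilpotent shift.

After assembling e^{tJ} and conjugating by P, we get:

e^{tA} =
  [-3*t*exp(6*t) + exp(6*t), -9*t*exp(6*t)]
  [t*exp(6*t), 3*t*exp(6*t) + exp(6*t)]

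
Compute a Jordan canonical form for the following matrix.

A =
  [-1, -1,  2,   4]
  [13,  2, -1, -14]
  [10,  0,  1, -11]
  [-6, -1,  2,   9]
J_3(2) ⊕ J_1(5)

The characteristic polynomial is
  det(x·I − A) = x^4 - 11*x^3 + 42*x^2 - 68*x + 40 = (x - 5)*(x - 2)^3

Eigenvalues and multiplicities (the geometric multiplicity of λ is n − rank(A − λI), which equals the number of Jordan blocks for λ):
  λ = 2: algebraic multiplicity = 3, geometric multiplicity = 1
  λ = 5: algebraic multiplicity = 1, geometric multiplicity = 1

Determining the block sizes for each eigenvalue:
  λ = 2: one block (gm = 1), so the single block has size am = 3 → block sizes [3]
  λ = 5: one block (gm = 1), so the single block has size am = 1 → block sizes [1]

Assembling the blocks gives a Jordan form
J =
  [2, 1, 0, 0]
  [0, 2, 1, 0]
  [0, 0, 2, 0]
  [0, 0, 0, 5]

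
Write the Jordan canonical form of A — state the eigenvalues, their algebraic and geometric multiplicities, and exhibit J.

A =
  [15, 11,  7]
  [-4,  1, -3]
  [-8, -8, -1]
J_3(5)

The characteristic polynomial is
  det(x·I − A) = x^3 - 15*x^2 + 75*x - 125 = (x - 5)^3

Eigenvalues and multiplicities (the geometric multiplicity of λ is n − rank(A − λI), which equals the number of Jordan blocks for λ):
  λ = 5: algebraic multiplicity = 3, geometric multiplicity = 1

Determining the block sizes for each eigenvalue:
  λ = 5: one block (gm = 1), so the single block has size am = 3 → block sizes [3]

Assembling the blocks gives a Jordan form
J =
  [5, 1, 0]
  [0, 5, 1]
  [0, 0, 5]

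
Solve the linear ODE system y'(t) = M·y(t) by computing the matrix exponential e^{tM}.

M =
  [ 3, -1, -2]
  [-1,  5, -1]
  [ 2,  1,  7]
e^{tM} =
  [t^2*exp(5*t)/2 - 2*t*exp(5*t) + exp(5*t), -t*exp(5*t), t^2*exp(5*t)/2 - 2*t*exp(5*t)]
  [-t*exp(5*t), exp(5*t), -t*exp(5*t)]
  [-t^2*exp(5*t)/2 + 2*t*exp(5*t), t*exp(5*t), -t^2*exp(5*t)/2 + 2*t*exp(5*t) + exp(5*t)]

Strategy: write M = P · J · P⁻¹ where J is a Jordan canonical form, so e^{tM} = P · e^{tJ} · P⁻¹, and e^{tJ} can be computed block-by-block.

M has Jordan form
J =
  [5, 1, 0]
  [0, 5, 1]
  [0, 0, 5]
(up to reordering of blocks).

Per-block formulas:
  For a 3×3 Jordan block J_3(5): exp(t · J_3(5)) = e^(5t)·(I + t·N + (t^2/2)·N^2), where N is the 3×3 nilpotent shift.

After assembling e^{tJ} and conjugating by P, we get:

e^{tM} =
  [t^2*exp(5*t)/2 - 2*t*exp(5*t) + exp(5*t), -t*exp(5*t), t^2*exp(5*t)/2 - 2*t*exp(5*t)]
  [-t*exp(5*t), exp(5*t), -t*exp(5*t)]
  [-t^2*exp(5*t)/2 + 2*t*exp(5*t), t*exp(5*t), -t^2*exp(5*t)/2 + 2*t*exp(5*t) + exp(5*t)]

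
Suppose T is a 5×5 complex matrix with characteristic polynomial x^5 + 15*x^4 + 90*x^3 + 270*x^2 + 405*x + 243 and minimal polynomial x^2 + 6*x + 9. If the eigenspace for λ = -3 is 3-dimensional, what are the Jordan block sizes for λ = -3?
Block sizes for λ = -3: [2, 2, 1]

Step 1 — from the characteristic polynomial, algebraic multiplicity of λ = -3 is 5. From dim ker(T − (-3)·I) = 3, there are exactly 3 Jordan blocks for λ = -3.
Step 2 — from the minimal polynomial, the factor (x + 3)^2 tells us the largest block for λ = -3 has size 2.
Step 3 — with total size 5, 3 blocks, and largest block 2, the block sizes (in nonincreasing order) are [2, 2, 1].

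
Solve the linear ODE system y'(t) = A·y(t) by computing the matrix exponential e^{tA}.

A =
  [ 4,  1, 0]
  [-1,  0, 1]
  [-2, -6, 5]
e^{tA} =
  [t*exp(3*t) + exp(3*t), -t^2*exp(3*t) + t*exp(3*t), t^2*exp(3*t)/2]
  [-t*exp(3*t), t^2*exp(3*t) - 3*t*exp(3*t) + exp(3*t), -t^2*exp(3*t)/2 + t*exp(3*t)]
  [-2*t*exp(3*t), 2*t^2*exp(3*t) - 6*t*exp(3*t), -t^2*exp(3*t) + 2*t*exp(3*t) + exp(3*t)]

Strategy: write A = P · J · P⁻¹ where J is a Jordan canonical form, so e^{tA} = P · e^{tJ} · P⁻¹, and e^{tJ} can be computed block-by-block.

A has Jordan form
J =
  [3, 1, 0]
  [0, 3, 1]
  [0, 0, 3]
(up to reordering of blocks).

Per-block formulas:
  For a 3×3 Jordan block J_3(3): exp(t · J_3(3)) = e^(3t)·(I + t·N + (t^2/2)·N^2), where N is the 3×3 nilpotent shift.

After assembling e^{tJ} and conjugating by P, we get:

e^{tA} =
  [t*exp(3*t) + exp(3*t), -t^2*exp(3*t) + t*exp(3*t), t^2*exp(3*t)/2]
  [-t*exp(3*t), t^2*exp(3*t) - 3*t*exp(3*t) + exp(3*t), -t^2*exp(3*t)/2 + t*exp(3*t)]
  [-2*t*exp(3*t), 2*t^2*exp(3*t) - 6*t*exp(3*t), -t^2*exp(3*t) + 2*t*exp(3*t) + exp(3*t)]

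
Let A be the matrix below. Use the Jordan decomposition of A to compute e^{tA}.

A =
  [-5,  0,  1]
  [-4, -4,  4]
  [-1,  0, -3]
e^{tA} =
  [-t*exp(-4*t) + exp(-4*t), 0, t*exp(-4*t)]
  [-4*t*exp(-4*t), exp(-4*t), 4*t*exp(-4*t)]
  [-t*exp(-4*t), 0, t*exp(-4*t) + exp(-4*t)]

Strategy: write A = P · J · P⁻¹ where J is a Jordan canonical form, so e^{tA} = P · e^{tJ} · P⁻¹, and e^{tJ} can be computed block-by-block.

A has Jordan form
J =
  [-4,  1,  0]
  [ 0, -4,  0]
  [ 0,  0, -4]
(up to reordering of blocks).

Per-block formulas:
  For a 1×1 block at λ = -4: exp(t · [-4]) = [e^(-4t)].
  For a 2×2 Jordan block J_2(-4): exp(t · J_2(-4)) = e^(-4t)·(I + t·N), where N is the 2×2 nilpotent shift.

After assembling e^{tJ} and conjugating by P, we get:

e^{tA} =
  [-t*exp(-4*t) + exp(-4*t), 0, t*exp(-4*t)]
  [-4*t*exp(-4*t), exp(-4*t), 4*t*exp(-4*t)]
  [-t*exp(-4*t), 0, t*exp(-4*t) + exp(-4*t)]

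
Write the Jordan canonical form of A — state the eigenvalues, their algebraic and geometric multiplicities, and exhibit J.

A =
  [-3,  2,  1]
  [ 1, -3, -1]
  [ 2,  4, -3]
J_3(-3)

The characteristic polynomial is
  det(x·I − A) = x^3 + 9*x^2 + 27*x + 27 = (x + 3)^3

Eigenvalues and multiplicities (the geometric multiplicity of λ is n − rank(A − λI), which equals the number of Jordan blocks for λ):
  λ = -3: algebraic multiplicity = 3, geometric multiplicity = 1

Determining the block sizes for each eigenvalue:
  λ = -3: one block (gm = 1), so the single block has size am = 3 → block sizes [3]

Assembling the blocks gives a Jordan form
J =
  [-3,  1,  0]
  [ 0, -3,  1]
  [ 0,  0, -3]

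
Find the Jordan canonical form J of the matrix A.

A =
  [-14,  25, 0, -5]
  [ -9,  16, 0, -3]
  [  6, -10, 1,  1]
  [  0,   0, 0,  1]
J_2(1) ⊕ J_2(1)

The characteristic polynomial is
  det(x·I − A) = x^4 - 4*x^3 + 6*x^2 - 4*x + 1 = (x - 1)^4

Eigenvalues and multiplicities (the geometric multiplicity of λ is n − rank(A − λI), which equals the number of Jordan blocks for λ):
  λ = 1: algebraic multiplicity = 4, geometric multiplicity = 2

Determining the block sizes for each eigenvalue:
  λ = 1: with am = 4 and gm = 2, the partition is not yet determined (e.g. several partitions of 4 into 2 parts exist). Let N = A − (1)·I. Computing rank(N^1) = 2, rank(N^2) = 0; the number of blocks of size ≥ j is rank(N^{j−1}) − rank(N^j), giving [2, 2]. So we have 2 block(s) of size 2 → block sizes [2, 2]

Assembling the blocks gives a Jordan form
J =
  [1, 1, 0, 0]
  [0, 1, 0, 0]
  [0, 0, 1, 1]
  [0, 0, 0, 1]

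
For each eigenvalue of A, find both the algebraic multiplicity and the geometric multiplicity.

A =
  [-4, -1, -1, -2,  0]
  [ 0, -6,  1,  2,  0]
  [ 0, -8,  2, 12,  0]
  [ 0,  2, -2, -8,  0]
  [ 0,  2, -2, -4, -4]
λ = -4: alg = 5, geom = 3

Step 1 — factor the characteristic polynomial to read off the algebraic multiplicities:
  χ_A(x) = (x + 4)^5

Step 2 — compute geometric multiplicities via the rank-nullity identity g(λ) = n − rank(A − λI):
  rank(A − (-4)·I) = 2, so dim ker(A − (-4)·I) = n − 2 = 3

Summary:
  λ = -4: algebraic multiplicity = 5, geometric multiplicity = 3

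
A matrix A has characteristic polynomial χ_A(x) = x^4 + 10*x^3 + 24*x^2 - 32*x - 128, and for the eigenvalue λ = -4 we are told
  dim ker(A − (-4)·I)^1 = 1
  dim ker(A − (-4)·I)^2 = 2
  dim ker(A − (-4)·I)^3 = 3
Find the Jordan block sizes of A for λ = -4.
Block sizes for λ = -4: [3]

From the dimensions of kernels of powers, the number of Jordan blocks of size at least j is d_j − d_{j−1} where d_j = dim ker(N^j) (with d_0 = 0). Computing the differences gives [1, 1, 1].
The number of blocks of size exactly k is (#blocks of size ≥ k) − (#blocks of size ≥ k + 1), so the partition is: 1 block(s) of size 3.
In nonincreasing order the block sizes are [3].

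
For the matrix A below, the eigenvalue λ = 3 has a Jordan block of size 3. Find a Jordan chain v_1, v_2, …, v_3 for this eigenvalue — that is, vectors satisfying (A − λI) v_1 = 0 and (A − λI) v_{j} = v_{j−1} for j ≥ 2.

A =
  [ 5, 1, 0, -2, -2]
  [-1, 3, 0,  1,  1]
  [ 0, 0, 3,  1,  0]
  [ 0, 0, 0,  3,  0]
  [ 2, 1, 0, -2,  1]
A Jordan chain for λ = 3 of length 3:
v_1 = (-1, 0, 0, 0, -1)ᵀ
v_2 = (2, -1, 0, 0, 2)ᵀ
v_3 = (1, 0, 0, 0, 0)ᵀ

Let N = A − (3)·I. We want v_3 with N^3 v_3 = 0 but N^2 v_3 ≠ 0; then v_{j-1} := N · v_j for j = 3, …, 2.

Pick v_3 = (1, 0, 0, 0, 0)ᵀ.
Then v_2 = N · v_3 = (2, -1, 0, 0, 2)ᵀ.
Then v_1 = N · v_2 = (-1, 0, 0, 0, -1)ᵀ.

Sanity check: (A − (3)·I) v_1 = (0, 0, 0, 0, 0)ᵀ = 0. ✓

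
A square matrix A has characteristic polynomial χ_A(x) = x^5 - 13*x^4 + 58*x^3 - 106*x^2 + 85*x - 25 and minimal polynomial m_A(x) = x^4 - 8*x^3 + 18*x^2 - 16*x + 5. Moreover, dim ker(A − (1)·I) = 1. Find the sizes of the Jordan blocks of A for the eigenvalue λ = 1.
Block sizes for λ = 1: [3]

Step 1 — from the characteristic polynomial, algebraic multiplicity of λ = 1 is 3. From dim ker(A − (1)·I) = 1, there are exactly 1 Jordan blocks for λ = 1.
Step 2 — from the minimal polynomial, the factor (x − 1)^3 tells us the largest block for λ = 1 has size 3.
Step 3 — with total size 3, 1 blocks, and largest block 3, the block sizes (in nonincreasing order) are [3].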